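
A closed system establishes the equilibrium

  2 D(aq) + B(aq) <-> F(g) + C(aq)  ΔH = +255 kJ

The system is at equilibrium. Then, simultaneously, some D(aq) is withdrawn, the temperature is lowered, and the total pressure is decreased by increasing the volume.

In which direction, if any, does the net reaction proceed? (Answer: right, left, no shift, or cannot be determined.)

cannot be determined

Removing D (aq), a reactant, drives the reaction to the left.
The forward reaction is endothermic. Lowering T favours the exothermic direction — shift to the left.
Gas moles: reactants 0, products 1 (Δn_gas = +1). Expansion shifts the system toward the side with more moles of gas — to the right.
The individual effects push in opposite directions; without quantitative information the net direction cannot be determined.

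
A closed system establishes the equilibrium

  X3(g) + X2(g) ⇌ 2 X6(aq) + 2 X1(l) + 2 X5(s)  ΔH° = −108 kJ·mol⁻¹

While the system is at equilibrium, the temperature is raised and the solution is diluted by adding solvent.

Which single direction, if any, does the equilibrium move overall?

The forward reaction is exothermic. Raising T favours the endothermic direction — shift to the left.
Dilution lowers every aqueous concentration by the same factor. Δn_aq = 2 − 0 = +2, so the system shifts toward the side with more dissolved moles — to the right.
The individual effects push in opposite directions; without quantitative information the net direction cannot be determined.

cannot be determined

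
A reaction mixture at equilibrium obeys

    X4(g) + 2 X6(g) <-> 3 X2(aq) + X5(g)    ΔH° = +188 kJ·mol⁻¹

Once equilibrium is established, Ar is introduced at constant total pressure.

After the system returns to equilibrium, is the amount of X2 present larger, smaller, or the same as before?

decreases

Adding inert gas at constant total pressure expands the volume and lowers every reacting partial pressure. With Δn_gas = 1 − 3 = -2, Q moves away from K toward the side with fewer gas moles, so the system shifts toward the side with more gas moles — to the left.
The net shift is to the left. X2 is a product, so its amount decreases.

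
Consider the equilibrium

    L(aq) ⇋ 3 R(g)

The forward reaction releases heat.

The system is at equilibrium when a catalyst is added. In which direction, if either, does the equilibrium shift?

A catalyst speeds both forward and reverse rates equally; it changes neither Q nor K — no shift from this change.

no shift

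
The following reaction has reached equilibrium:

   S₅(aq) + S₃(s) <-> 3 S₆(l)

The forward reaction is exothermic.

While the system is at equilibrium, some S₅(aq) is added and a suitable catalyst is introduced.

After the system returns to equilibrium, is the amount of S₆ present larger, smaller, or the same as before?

Adding S₅ (aq), a reactant, drives the reaction to the right.
A catalyst speeds both forward and reverse rates equally; it changes neither Q nor K — no shift from this change.
The net shift is to the right. S₆ is a product, so its amount increases.

increases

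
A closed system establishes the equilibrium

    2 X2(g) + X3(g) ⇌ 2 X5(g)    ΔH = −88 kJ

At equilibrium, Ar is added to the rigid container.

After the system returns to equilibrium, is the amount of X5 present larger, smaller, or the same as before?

unchanged

At constant volume, adding an inert gas leaves every reacting species' partial pressure unchanged, so Q is unchanged — no shift from this change.
No net shift occurs, so the amount of X5 is unchanged.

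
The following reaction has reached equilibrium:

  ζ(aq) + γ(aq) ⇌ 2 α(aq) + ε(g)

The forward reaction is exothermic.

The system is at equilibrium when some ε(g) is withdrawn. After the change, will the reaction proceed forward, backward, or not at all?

Removing ε (g), a product, drives the reaction to the right.

right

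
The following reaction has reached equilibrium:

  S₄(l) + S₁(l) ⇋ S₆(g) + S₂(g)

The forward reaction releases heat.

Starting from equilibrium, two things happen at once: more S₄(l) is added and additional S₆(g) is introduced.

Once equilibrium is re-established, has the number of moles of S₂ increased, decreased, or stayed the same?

decreases

S₄ is a pure liquid; its activity is 1 regardless of amount, so Q is unaffected — no shift from this change.
Adding S₆ (g), a product, drives the reaction to the left.
The net shift is to the left. S₂ is a product, so its amount decreases.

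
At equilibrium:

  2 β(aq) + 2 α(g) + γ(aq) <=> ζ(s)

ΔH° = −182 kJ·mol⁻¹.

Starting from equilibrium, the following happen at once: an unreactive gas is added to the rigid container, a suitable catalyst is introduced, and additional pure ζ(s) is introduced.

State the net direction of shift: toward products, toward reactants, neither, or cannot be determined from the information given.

no shift

At constant volume, adding an inert gas leaves every reacting species' partial pressure unchanged, so Q is unchanged — no shift from this change.
A catalyst speeds both forward and reverse rates equally; it changes neither Q nor K — no shift from this change.
ζ is a pure solid; its activity is 1 regardless of amount, so Q is unaffected — no shift from this change.
None of the changes alters Q relative to K, so there is no net shift.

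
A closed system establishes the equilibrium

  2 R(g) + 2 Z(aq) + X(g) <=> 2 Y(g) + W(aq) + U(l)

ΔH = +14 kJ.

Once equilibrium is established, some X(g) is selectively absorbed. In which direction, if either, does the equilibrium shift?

left

Removing X (g), a reactant, drives the reaction to the left.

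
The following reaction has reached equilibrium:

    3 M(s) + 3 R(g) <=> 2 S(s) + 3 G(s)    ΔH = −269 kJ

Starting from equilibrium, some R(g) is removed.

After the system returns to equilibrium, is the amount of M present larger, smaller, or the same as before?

increases

Removing R (g), a reactant, drives the reaction to the left.
The net shift is to the left. M is a reactant, so its amount increases.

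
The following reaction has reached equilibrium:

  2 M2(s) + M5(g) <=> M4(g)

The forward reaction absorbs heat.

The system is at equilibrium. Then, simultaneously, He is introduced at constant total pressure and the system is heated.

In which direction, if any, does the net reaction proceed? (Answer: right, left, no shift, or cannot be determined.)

Adding inert gas at constant total pressure expands the volume, scaling every reacting partial pressure by the same factor. Δn_gas = 1 − 1 = 0, so Q is unchanged — no shift.
The forward reaction is endothermic. Raising T favours the endothermic direction — shift to the right.
Only the nonzero effect(s) matter; the net shift is to the right.

right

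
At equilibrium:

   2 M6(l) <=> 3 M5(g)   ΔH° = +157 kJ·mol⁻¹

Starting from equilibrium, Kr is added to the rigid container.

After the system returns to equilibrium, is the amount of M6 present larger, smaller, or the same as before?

At constant volume, adding an inert gas leaves every reacting species' partial pressure unchanged, so Q is unchanged — no shift from this change.
No net shift occurs, so the amount of M6 is unchanged.

unchanged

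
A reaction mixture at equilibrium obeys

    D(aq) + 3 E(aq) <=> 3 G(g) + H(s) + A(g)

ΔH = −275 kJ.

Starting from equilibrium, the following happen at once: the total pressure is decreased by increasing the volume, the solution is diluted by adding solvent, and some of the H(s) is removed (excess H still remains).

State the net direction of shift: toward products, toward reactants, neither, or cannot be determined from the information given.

Gas moles: reactants 0, products 4 (Δn_gas = +4). Expansion shifts the system toward the side with more moles of gas — to the right.
Dilution lowers every aqueous concentration by the same factor. Δn_aq = 0 − 4 = -4, so the system shifts toward the side with more dissolved moles — to the left.
H is a pure solid; its activity is 1 regardless of amount, so Q is unaffected — no shift from this change.
The individual effects push in opposite directions; without quantitative information the net direction cannot be determined.

cannot be determined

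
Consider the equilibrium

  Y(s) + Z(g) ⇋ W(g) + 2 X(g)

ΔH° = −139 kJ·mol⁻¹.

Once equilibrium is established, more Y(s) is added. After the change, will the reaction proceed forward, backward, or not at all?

Y is a pure solid; its activity is 1 regardless of amount, so Q is unaffected — no shift from this change.

no shift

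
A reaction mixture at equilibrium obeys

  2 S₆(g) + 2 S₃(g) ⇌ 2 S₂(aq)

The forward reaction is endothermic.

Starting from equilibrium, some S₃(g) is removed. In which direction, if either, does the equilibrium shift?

Removing S₃ (g), a reactant, drives the reaction to the left.

left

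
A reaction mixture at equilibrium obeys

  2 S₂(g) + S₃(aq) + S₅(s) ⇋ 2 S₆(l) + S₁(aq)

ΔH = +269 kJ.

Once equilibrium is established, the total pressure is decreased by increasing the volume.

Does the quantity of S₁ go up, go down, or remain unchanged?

Gas moles: reactants 2, products 0 (Δn_gas = -2). Expansion shifts the system toward the side with more moles of gas — to the left.
The net shift is to the left. S₁ is a product, so its amount decreases.

decreases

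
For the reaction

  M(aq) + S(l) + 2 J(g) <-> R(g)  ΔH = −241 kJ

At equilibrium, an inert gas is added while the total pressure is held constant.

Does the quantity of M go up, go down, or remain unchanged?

Adding inert gas at constant total pressure expands the volume and lowers every reacting partial pressure. With Δn_gas = 1 − 2 = -1, Q moves away from K toward the side with fewer gas moles, so the system shifts toward the side with more gas moles — to the left.
The net shift is to the left. M is a reactant, so its amount increases.

increases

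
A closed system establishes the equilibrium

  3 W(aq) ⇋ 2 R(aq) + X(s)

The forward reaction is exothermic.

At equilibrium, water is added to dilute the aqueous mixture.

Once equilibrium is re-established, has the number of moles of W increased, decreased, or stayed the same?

Dilution lowers every aqueous concentration by the same factor. Δn_aq = 2 − 3 = -1, so the system shifts toward the side with more dissolved moles — to the left.
The net shift is to the left. W is a reactant, so its amount increases.

increases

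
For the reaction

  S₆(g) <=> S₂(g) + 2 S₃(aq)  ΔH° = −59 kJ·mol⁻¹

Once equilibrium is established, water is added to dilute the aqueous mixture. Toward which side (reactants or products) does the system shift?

Dilution lowers every aqueous concentration by the same factor. Δn_aq = 2 − 0 = +2, so the system shifts toward the side with more dissolved moles — to the right.

right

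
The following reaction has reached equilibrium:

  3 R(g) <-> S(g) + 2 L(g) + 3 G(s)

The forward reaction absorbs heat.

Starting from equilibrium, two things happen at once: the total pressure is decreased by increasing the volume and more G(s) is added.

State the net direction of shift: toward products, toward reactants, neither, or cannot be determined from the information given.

no shift

Gas moles: reactants 3, products 3. Δn_gas = 0, so a volume change leaves Q equal to K — no shift from this change.
G is a pure solid; its activity is 1 regardless of amount, so Q is unaffected — no shift from this change.
None of the changes alters Q relative to K, so there is no net shift.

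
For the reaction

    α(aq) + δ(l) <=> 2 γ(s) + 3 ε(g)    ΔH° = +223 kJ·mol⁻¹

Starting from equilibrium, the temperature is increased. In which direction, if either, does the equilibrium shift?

right

The forward reaction is endothermic. Raising T favours the endothermic direction — shift to the right.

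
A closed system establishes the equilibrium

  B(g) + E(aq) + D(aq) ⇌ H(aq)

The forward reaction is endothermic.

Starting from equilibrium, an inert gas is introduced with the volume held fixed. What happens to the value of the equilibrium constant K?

unchanged

The equilibrium constant depends only on temperature. This perturbation changes neither the position of equilibrium nor K.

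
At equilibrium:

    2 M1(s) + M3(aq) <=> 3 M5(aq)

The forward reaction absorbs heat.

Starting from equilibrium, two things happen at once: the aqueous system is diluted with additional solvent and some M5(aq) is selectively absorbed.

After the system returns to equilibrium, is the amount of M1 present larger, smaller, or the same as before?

Dilution lowers every aqueous concentration by the same factor. Δn_aq = 3 − 1 = +2, so the system shifts toward the side with more dissolved moles — to the right.
Removing M5 (aq), a product, drives the reaction to the right.
The net shift is to the right. M1 is a reactant, so its amount decreases.

decreases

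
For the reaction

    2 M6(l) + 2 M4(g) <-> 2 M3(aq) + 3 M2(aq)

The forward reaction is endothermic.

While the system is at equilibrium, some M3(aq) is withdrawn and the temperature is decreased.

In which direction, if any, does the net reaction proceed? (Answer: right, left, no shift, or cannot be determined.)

Removing M3 (aq), a product, drives the reaction to the right.
The forward reaction is endothermic. Lowering T favours the exothermic direction — shift to the left.
The individual effects push in opposite directions; without quantitative information the net direction cannot be determined.

cannot be determined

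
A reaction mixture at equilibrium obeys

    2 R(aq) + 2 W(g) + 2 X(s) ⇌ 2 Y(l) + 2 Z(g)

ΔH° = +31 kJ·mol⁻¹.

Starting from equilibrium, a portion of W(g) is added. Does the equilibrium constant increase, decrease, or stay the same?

The equilibrium constant depends only on temperature. This perturbation may move the position of equilibrium, but since T is unchanged, K itself is unchanged.

unchanged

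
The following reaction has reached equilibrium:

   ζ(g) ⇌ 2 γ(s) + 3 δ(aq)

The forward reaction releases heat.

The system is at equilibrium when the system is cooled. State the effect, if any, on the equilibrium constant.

increases

K depends on temperature via the van 't Hoff relation. The forward reaction is exothermic, so lowering T increases K.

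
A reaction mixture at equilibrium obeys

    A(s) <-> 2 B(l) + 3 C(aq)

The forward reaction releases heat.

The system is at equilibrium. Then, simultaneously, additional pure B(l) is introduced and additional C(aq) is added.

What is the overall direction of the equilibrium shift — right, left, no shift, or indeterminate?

left

B is a pure liquid; its activity is 1 regardless of amount, so Q is unaffected — no shift from this change.
Adding C (aq), a product, drives the reaction to the left.
Only the nonzero effect(s) matter; the net shift is to the left.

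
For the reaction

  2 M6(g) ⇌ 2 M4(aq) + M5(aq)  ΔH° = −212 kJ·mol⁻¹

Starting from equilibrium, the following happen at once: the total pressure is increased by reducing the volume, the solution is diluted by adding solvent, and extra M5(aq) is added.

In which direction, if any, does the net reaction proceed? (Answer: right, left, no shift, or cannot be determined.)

cannot be determined

Gas moles: reactants 2, products 0 (Δn_gas = -2). Compression shifts the system toward the side with fewer moles of gas — to the right.
Dilution lowers every aqueous concentration by the same factor. Δn_aq = 3 − 0 = +3, so the system shifts toward the side with more dissolved moles — to the right.
Adding M5 (aq), a product, drives the reaction to the left.
The individual effects push in opposite directions; without quantitative information the net direction cannot be determined.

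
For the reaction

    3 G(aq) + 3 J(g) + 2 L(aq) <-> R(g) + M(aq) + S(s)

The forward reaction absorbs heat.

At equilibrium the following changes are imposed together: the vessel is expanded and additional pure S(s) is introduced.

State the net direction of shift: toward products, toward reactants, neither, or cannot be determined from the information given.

Gas moles: reactants 3, products 1 (Δn_gas = -2). Expansion shifts the system toward the side with more moles of gas — to the left.
S is a pure solid; its activity is 1 regardless of amount, so Q is unaffected — no shift from this change.
Only the nonzero effect(s) matter; the net shift is to the left.

left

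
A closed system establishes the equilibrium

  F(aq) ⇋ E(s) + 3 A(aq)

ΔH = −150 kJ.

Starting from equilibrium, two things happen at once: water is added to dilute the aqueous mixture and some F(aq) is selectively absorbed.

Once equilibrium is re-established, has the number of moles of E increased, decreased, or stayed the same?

Dilution lowers every aqueous concentration by the same factor. Δn_aq = 3 − 1 = +2, so the system shifts toward the side with more dissolved moles — to the right.
Removing F (aq), a reactant, drives the reaction to the left.
The two effects oppose each other, so the net shift — and hence the change in E — cannot be determined from the given information.

cannot be determined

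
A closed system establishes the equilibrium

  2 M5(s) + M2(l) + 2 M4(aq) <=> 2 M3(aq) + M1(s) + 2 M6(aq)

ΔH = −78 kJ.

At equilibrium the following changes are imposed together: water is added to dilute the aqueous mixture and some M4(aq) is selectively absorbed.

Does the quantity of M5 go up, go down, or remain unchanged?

cannot be determined

Dilution lowers every aqueous concentration by the same factor. Δn_aq = 4 − 2 = +2, so the system shifts toward the side with more dissolved moles — to the right.
Removing M4 (aq), a reactant, drives the reaction to the left.
The two effects oppose each other, so the net shift — and hence the change in M5 — cannot be determined from the given information.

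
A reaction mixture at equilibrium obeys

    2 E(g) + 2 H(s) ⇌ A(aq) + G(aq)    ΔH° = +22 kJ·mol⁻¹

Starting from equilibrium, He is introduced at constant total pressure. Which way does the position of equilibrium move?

Adding inert gas at constant total pressure expands the volume and lowers every reacting partial pressure. With Δn_gas = 0 − 2 = -2, Q moves away from K toward the side with fewer gas moles, so the system shifts toward the side with more gas moles — to the left.

left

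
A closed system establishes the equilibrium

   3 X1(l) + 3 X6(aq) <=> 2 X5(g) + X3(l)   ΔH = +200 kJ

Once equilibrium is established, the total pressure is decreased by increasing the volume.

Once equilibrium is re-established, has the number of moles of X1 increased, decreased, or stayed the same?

Gas moles: reactants 0, products 2 (Δn_gas = +2). Expansion shifts the system toward the side with more moles of gas — to the right.
The net shift is to the right. X1 is a reactant, so its amount decreases.

decreases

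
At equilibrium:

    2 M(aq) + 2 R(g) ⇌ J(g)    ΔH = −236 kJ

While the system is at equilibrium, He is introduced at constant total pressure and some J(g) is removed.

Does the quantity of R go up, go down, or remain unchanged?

Adding inert gas at constant total pressure expands the volume and lowers every reacting partial pressure. With Δn_gas = 1 − 2 = -1, Q moves away from K toward the side with fewer gas moles, so the system shifts toward the side with more gas moles — to the left.
Removing J (g), a product, drives the reaction to the right.
The two effects oppose each other, so the net shift — and hence the change in R — cannot be determined from the given information.

cannot be determined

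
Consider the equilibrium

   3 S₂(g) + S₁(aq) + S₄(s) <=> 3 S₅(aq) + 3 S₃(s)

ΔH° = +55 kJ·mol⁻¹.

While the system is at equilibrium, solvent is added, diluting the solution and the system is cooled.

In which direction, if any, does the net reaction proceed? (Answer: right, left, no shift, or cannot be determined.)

cannot be determined

Dilution lowers every aqueous concentration by the same factor. Δn_aq = 3 − 1 = +2, so the system shifts toward the side with more dissolved moles — to the right.
The forward reaction is endothermic. Lowering T favours the exothermic direction — shift to the left.
The individual effects push in opposite directions; without quantitative information the net direction cannot be determined.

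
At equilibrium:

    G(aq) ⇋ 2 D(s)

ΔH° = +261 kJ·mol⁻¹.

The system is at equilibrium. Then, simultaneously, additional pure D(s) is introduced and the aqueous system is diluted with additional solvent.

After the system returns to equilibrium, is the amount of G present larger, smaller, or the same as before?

increases

D is a pure solid; its activity is 1 regardless of amount, so Q is unaffected — no shift from this change.
Dilution lowers every aqueous concentration by the same factor. Δn_aq = 0 − 1 = -1, so the system shifts toward the side with more dissolved moles — to the left.
The net shift is to the left. G is a reactant, so its amount increases.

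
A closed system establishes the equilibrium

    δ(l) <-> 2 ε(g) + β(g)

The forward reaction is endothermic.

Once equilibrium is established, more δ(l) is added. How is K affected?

The equilibrium constant depends only on temperature. This perturbation changes neither the position of equilibrium nor K.

unchanged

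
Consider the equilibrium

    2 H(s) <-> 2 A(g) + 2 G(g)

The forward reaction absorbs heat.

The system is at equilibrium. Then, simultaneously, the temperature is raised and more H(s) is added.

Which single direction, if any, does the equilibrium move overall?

The forward reaction is endothermic. Raising T favours the endothermic direction — shift to the right.
H is a pure solid; its activity is 1 regardless of amount, so Q is unaffected — no shift from this change.
Only the nonzero effect(s) matter; the net shift is to the right.

right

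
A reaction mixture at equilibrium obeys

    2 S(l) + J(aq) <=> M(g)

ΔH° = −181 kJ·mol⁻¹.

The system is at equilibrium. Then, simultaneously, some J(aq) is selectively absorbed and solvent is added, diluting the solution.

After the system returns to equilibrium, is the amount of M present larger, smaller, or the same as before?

Removing J (aq), a reactant, drives the reaction to the left.
Dilution lowers every aqueous concentration by the same factor. Δn_aq = 0 − 1 = -1, so the system shifts toward the side with more dissolved moles — to the left.
The net shift is to the left. M is a product, so its amount decreases.

decreases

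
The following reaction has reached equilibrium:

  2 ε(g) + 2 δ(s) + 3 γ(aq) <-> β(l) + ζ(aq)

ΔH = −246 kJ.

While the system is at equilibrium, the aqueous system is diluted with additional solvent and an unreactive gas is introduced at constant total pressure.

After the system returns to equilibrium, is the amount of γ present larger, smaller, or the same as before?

Dilution lowers every aqueous concentration by the same factor. Δn_aq = 1 − 3 = -2, so the system shifts toward the side with more dissolved moles — to the left.
Adding inert gas at constant total pressure expands the volume and lowers every reacting partial pressure. With Δn_gas = 0 − 2 = -2, Q moves away from K toward the side with fewer gas moles, so the system shifts toward the side with more gas moles — to the left.
The net shift is to the left. γ is a reactant, so its amount increases.

increases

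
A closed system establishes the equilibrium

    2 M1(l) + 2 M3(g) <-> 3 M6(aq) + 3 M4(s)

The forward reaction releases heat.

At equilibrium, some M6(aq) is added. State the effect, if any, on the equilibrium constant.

The equilibrium constant depends only on temperature. This perturbation may move the position of equilibrium, but since T is unchanged, K itself is unchanged.

unchanged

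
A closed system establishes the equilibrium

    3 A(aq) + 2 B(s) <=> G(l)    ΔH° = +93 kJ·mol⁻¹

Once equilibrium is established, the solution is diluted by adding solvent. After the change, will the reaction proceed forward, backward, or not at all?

Dilution lowers every aqueous concentration by the same factor. Δn_aq = 0 − 3 = -3, so the system shifts toward the side with more dissolved moles — to the left.

left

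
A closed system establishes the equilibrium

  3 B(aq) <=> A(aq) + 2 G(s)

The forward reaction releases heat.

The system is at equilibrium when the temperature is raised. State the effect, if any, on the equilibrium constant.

decreases

K depends on temperature via the van 't Hoff relation. The forward reaction is exothermic, so raising T decreases K.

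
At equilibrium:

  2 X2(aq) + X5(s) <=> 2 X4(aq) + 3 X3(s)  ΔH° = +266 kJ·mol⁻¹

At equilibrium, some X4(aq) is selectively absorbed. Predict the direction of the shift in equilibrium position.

Removing X4 (aq), a product, drives the reaction to the right.

right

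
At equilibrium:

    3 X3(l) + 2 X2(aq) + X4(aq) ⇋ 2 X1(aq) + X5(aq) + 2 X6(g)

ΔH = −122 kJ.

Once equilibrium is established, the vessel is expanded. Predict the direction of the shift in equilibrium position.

Gas moles: reactants 0, products 2 (Δn_gas = +2). Expansion shifts the system toward the side with more moles of gas — to the right.

right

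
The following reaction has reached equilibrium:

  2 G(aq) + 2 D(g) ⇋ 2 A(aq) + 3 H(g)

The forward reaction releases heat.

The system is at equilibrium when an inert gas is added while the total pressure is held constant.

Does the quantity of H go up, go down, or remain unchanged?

increases

Adding inert gas at constant total pressure expands the volume and lowers every reacting partial pressure. With Δn_gas = 3 − 2 = +1, Q moves away from K toward the side with fewer gas moles, so the system shifts toward the side with more gas moles — to the right.
The net shift is to the right. H is a product, so its amount increases.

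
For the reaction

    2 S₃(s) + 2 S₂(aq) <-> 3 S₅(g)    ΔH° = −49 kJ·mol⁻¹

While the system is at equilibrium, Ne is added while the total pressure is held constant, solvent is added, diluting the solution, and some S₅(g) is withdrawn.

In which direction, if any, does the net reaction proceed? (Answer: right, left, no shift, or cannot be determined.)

Adding inert gas at constant total pressure expands the volume and lowers every reacting partial pressure. With Δn_gas = 3 − 0 = +3, Q moves away from K toward the side with fewer gas moles, so the system shifts toward the side with more gas moles — to the right.
Dilution lowers every aqueous concentration by the same factor. Δn_aq = 0 − 2 = -2, so the system shifts toward the side with more dissolved moles — to the left.
Removing S₅ (g), a product, drives the reaction to the right.
The individual effects push in opposite directions; without quantitative information the net direction cannot be determined.

cannot be determined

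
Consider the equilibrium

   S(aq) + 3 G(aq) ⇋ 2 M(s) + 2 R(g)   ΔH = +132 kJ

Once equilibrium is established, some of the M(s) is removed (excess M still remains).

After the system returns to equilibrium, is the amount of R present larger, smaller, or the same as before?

M is a pure solid; its activity is 1 regardless of amount, so Q is unaffected — no shift from this change.
No net shift occurs, so the amount of R is unchanged.

unchanged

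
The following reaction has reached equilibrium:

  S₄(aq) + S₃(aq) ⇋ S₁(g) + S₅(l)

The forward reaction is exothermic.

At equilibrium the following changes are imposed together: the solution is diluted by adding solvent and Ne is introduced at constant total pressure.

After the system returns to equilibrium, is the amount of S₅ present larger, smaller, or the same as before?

cannot be determined

Dilution lowers every aqueous concentration by the same factor. Δn_aq = 0 − 2 = -2, so the system shifts toward the side with more dissolved moles — to the left.
Adding inert gas at constant total pressure expands the volume and lowers every reacting partial pressure. With Δn_gas = 1 − 0 = +1, Q moves away from K toward the side with fewer gas moles, so the system shifts toward the side with more gas moles — to the right.
The two effects oppose each other, so the net shift — and hence the change in S₅ — cannot be determined from the given information.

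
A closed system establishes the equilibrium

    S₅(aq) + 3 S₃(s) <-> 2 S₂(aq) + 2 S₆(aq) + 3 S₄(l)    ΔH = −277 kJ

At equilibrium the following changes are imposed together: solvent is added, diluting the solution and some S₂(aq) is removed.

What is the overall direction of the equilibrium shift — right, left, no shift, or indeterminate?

Dilution lowers every aqueous concentration by the same factor. Δn_aq = 4 − 1 = +3, so the system shifts toward the side with more dissolved moles — to the right.
Removing S₂ (aq), a product, drives the reaction to the right.
All effects act in the same direction — net shift to the right.

right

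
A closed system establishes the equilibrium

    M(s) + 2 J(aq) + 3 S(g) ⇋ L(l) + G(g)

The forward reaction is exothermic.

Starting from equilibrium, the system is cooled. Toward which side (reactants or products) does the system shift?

The forward reaction is exothermic. Lowering T favours the exothermic direction — shift to the right.

right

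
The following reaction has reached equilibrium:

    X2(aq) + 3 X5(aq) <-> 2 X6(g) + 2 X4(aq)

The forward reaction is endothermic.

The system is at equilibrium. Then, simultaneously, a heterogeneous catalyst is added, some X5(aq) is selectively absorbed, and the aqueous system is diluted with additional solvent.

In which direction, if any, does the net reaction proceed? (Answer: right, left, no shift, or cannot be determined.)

left

A catalyst speeds both forward and reverse rates equally; it changes neither Q nor K — no shift from this change.
Removing X5 (aq), a reactant, drives the reaction to the left.
Dilution lowers every aqueous concentration by the same factor. Δn_aq = 2 − 4 = -2, so the system shifts toward the side with more dissolved moles — to the left.
Only the nonzero effect(s) matter; the net shift is to the left.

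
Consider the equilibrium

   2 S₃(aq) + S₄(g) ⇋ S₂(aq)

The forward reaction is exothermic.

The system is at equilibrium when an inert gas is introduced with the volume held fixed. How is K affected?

The equilibrium constant depends only on temperature. This perturbation changes neither the position of equilibrium nor K.

unchanged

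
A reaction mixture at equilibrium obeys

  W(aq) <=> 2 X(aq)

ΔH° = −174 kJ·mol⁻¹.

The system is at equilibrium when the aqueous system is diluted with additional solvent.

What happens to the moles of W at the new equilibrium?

decreases

Dilution lowers every aqueous concentration by the same factor. Δn_aq = 2 − 1 = +1, so the system shifts toward the side with more dissolved moles — to the right.
The net shift is to the right. W is a reactant, so its amount decreases.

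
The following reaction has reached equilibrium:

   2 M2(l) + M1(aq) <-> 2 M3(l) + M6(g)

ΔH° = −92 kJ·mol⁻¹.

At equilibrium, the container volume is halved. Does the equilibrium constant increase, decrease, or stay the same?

unchanged

The equilibrium constant depends only on temperature. This perturbation may move the position of equilibrium, but since T is unchanged, K itself is unchanged.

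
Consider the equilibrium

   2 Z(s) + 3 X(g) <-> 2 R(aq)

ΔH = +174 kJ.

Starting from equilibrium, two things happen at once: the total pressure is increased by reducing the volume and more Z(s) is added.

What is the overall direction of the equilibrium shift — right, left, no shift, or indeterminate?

Gas moles: reactants 3, products 0 (Δn_gas = -3). Compression shifts the system toward the side with fewer moles of gas — to the right.
Z is a pure solid; its activity is 1 regardless of amount, so Q is unaffected — no shift from this change.
Only the nonzero effect(s) matter; the net shift is to the right.

right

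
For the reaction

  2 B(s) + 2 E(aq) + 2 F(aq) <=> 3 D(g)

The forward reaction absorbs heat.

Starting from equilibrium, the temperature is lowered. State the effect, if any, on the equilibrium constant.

decreases

K depends on temperature via the van 't Hoff relation. The forward reaction is endothermic, so lowering T decreases K.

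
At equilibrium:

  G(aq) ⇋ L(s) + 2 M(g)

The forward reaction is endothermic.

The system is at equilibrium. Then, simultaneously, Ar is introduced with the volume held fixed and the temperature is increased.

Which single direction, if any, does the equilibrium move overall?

right

At constant volume, adding an inert gas leaves every reacting species' partial pressure unchanged, so Q is unchanged — no shift from this change.
The forward reaction is endothermic. Raising T favours the endothermic direction — shift to the right.
Only the nonzero effect(s) matter; the net shift is to the right.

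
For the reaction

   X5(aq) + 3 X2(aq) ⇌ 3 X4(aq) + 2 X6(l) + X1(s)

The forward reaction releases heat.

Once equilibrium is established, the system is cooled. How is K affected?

K depends on temperature via the van 't Hoff relation. The forward reaction is exothermic, so lowering T increases K.

increases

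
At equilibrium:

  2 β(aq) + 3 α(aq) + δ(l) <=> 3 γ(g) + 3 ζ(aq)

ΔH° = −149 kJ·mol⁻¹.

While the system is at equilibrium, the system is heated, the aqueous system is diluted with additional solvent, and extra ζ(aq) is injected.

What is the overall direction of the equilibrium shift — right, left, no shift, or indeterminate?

The forward reaction is exothermic. Raising T favours the endothermic direction — shift to the left.
Dilution lowers every aqueous concentration by the same factor. Δn_aq = 3 − 5 = -2, so the system shifts toward the side with more dissolved moles — to the left.
Adding ζ (aq), a product, drives the reaction to the left.
All effects act in the same direction — net shift to the left.

left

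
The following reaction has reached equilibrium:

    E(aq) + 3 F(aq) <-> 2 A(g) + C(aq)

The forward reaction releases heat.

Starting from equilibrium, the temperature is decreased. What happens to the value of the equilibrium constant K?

increases

K depends on temperature via the van 't Hoff relation. The forward reaction is exothermic, so lowering T increases K.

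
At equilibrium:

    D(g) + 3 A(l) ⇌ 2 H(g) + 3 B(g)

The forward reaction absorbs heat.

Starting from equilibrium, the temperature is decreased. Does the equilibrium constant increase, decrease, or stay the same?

K depends on temperature via the van 't Hoff relation. The forward reaction is endothermic, so lowering T decreases K.

decreases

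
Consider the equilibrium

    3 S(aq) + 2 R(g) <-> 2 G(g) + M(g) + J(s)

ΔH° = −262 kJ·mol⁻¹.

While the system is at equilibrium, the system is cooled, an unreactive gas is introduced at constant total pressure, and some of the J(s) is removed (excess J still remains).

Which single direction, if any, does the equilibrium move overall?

right

The forward reaction is exothermic. Lowering T favours the exothermic direction — shift to the right.
Adding inert gas at constant total pressure expands the volume and lowers every reacting partial pressure. With Δn_gas = 3 − 2 = +1, Q moves away from K toward the side with fewer gas moles, so the system shifts toward the side with more gas moles — to the right.
J is a pure solid; its activity is 1 regardless of amount, so Q is unaffected — no shift from this change.
Only the nonzero effect(s) matter; the net shift is to the right.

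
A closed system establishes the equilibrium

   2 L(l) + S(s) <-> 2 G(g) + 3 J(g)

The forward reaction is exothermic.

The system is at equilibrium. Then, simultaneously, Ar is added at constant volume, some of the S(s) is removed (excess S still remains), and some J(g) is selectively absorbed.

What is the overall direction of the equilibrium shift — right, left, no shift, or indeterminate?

At constant volume, adding an inert gas leaves every reacting species' partial pressure unchanged, so Q is unchanged — no shift from this change.
S is a pure solid; its activity is 1 regardless of amount, so Q is unaffected — no shift from this change.
Removing J (g), a product, drives the reaction to the right.
Only the nonzero effect(s) matter; the net shift is to the right.

right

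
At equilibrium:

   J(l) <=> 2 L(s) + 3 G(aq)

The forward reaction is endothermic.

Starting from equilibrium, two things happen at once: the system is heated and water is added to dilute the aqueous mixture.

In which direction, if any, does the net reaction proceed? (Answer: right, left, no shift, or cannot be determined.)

right

The forward reaction is endothermic. Raising T favours the endothermic direction — shift to the right.
Dilution lowers every aqueous concentration by the same factor. Δn_aq = 3 − 0 = +3, so the system shifts toward the side with more dissolved moles — to the right.
All effects act in the same direction — net shift to the right.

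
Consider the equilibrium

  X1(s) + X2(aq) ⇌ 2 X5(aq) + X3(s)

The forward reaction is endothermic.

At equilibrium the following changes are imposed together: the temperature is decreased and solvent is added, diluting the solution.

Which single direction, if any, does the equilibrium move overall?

The forward reaction is endothermic. Lowering T favours the exothermic direction — shift to the left.
Dilution lowers every aqueous concentration by the same factor. Δn_aq = 2 − 1 = +1, so the system shifts toward the side with more dissolved moles — to the right.
The individual effects push in opposite directions; without quantitative information the net direction cannot be determined.

cannot be determined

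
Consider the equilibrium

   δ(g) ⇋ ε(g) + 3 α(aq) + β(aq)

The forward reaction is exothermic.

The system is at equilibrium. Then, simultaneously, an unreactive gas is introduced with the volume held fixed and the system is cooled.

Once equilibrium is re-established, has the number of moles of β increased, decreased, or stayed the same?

At constant volume, adding an inert gas leaves every reacting species' partial pressure unchanged, so Q is unchanged — no shift from this change.
The forward reaction is exothermic. Lowering T favours the exothermic direction — shift to the right.
The net shift is to the right. β is a product, so its amount increases.

increases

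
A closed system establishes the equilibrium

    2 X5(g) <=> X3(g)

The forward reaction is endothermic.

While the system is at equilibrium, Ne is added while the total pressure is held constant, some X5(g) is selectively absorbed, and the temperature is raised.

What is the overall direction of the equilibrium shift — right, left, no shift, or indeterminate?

Adding inert gas at constant total pressure expands the volume and lowers every reacting partial pressure. With Δn_gas = 1 − 2 = -1, Q moves away from K toward the side with fewer gas moles, so the system shifts toward the side with more gas moles — to the left.
Removing X5 (g), a reactant, drives the reaction to the left.
The forward reaction is endothermic. Raising T favours the endothermic direction — shift to the right.
The individual effects push in opposite directions; without quantitative information the net direction cannot be determined.

cannot be determined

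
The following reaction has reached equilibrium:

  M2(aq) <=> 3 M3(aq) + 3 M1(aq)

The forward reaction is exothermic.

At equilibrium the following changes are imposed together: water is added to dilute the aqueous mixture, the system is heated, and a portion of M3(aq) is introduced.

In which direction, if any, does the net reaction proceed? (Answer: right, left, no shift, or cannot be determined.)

Dilution lowers every aqueous concentration by the same factor. Δn_aq = 6 − 1 = +5, so the system shifts toward the side with more dissolved moles — to the right.
The forward reaction is exothermic. Raising T favours the endothermic direction — shift to the left.
Adding M3 (aq), a product, drives the reaction to the left.
The individual effects push in opposite directions; without quantitative information the net direction cannot be determined.

cannot be determined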